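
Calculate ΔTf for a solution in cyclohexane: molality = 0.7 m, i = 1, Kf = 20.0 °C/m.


ΔTf = Kf × m × i
= 20.0 × 0.7 × 1
= 14.0 °C

14.0 °C


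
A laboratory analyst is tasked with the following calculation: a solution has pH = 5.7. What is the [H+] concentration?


[H+] = 10^(-pH) = 10^(-5.7)
= 2.0×10^-6 M

2.0×10^-6 M


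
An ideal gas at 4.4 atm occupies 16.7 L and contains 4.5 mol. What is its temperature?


PV = nRT  (R = 0.08206 L·atm/(mol·K))
T = PV/(nR) = 4.4×16.7/(4.5×0.08206)
= 73.48/0.369270
= 198.99 K

198.99 K


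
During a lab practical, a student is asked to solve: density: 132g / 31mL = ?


ρ = mass/volume
= 132/31
= 4.258 g/mL

4.258 g/mL


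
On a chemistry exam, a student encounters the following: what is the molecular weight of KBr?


M(KBr) = 1×39.1 + 1×79.9
= 39.1 + 79.9
= 119.0 g/mol

119.0 g/mol


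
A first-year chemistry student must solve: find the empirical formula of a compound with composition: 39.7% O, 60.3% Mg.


Assume 100 g sample. Moles of each element:
  O: 39.7/16.0 = 2.481 mol
  Mg: 60.3/24.31 = 2.48 mol
Divide by smallest (2.48):
  O: 2.481/2.48 = 1.0
  Mg: 2.48/2.48 = 1.0
Empirical formula: MgO

MgO


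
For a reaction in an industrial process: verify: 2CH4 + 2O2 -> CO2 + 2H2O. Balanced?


Equation: 2CH4 + 2O2 -> CO2 + 2H2O
Check atoms: C: 2≠1, H: 8≠4, O: 4=4
Not balanced

No, not balanced


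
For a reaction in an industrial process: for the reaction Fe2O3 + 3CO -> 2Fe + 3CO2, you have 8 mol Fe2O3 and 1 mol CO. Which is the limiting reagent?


Mole ratio available / coefficient:
  Fe2O3: 8/1 = 8.000
  CO: 1/3 = 0.333
Smaller ratio is limiting.

CO


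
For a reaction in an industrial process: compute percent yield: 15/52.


% yield = actual/theoretical × 100
= 15/52 × 100
= 28.85%

28.85%


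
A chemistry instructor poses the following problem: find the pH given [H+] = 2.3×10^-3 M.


pH = -log10([H+]) = -log10(2.3×10^-3)
= 3 - log10(2.3)
= 3 - 0.36
= 2.64

2.64


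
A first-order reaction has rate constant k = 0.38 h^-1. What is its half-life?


t½ = ln2/k = 0.693147/(0.38 h^-1)
= 1.824 h

1.824 h


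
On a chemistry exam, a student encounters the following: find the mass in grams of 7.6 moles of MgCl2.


M(MgCl2) = 95.21 g/mol
mass = n × M = 7.6 × 95.21 = 723.60 g

723.60 g


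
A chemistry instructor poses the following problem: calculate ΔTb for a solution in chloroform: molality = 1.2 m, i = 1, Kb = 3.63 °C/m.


ΔTb = Kb × m × i
= 3.63 × 1.2 × 1
= 4.356 °C

4.356 °C


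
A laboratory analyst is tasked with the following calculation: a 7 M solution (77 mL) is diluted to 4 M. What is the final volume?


C1V1 = C2V2
7 × 77 = 4 × V2
V2 = 539/4 = 134.75 mL

134.75 mL


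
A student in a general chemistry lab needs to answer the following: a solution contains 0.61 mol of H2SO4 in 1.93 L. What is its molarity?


M = n/V = 0.61/1.93 = 0.316 mol/L

0.316 M


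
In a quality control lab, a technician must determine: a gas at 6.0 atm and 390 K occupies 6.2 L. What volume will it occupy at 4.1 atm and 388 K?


P1V1/T1 = P2V2/T2
V2 = P1V1T2/(T1P2)
= 6.0×6.2×388/(390×4.1)
= 9.027 L

9.027 L


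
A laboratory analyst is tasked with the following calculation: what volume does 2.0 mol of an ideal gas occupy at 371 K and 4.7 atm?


PV = nRT  (R = 0.08206 L·atm/(mol·K))
V = nRT/P = 2.0×0.08206×371/4.7
= 12.955 L

12.955 L


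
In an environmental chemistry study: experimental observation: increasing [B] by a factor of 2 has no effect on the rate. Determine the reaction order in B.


rate ∝ [B]^n
rate ∝ [B]^0
Order in B: 0

0


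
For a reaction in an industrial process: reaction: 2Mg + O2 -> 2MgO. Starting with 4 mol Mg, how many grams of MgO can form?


Mole ratio MgO:Mg = 2:2
n(MgO) = 4 × 2/2 = 4.000 mol
mass = 4.000 × 40.31 = 161.24 g

161.24 g


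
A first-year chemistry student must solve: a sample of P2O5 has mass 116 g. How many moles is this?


M(P2O5) = 141.94 g/mol
n = mass/M = 116/141.94 = 0.8172 mol

0.8172 mol


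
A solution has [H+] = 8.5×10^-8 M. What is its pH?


pH = -log10([H+]) = -log10(8.5×10^-8)
= 8 - log10(8.5)
= 8 - 0.93
= 7.07

7.07


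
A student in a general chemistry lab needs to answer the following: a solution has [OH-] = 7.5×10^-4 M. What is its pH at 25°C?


pOH = -log10([OH-]) = -log10(7.5×10^-4)
= 4 - log10(7.5) = 3.12
pH = 14 - pOH = 14 - 3.12 = 10.88

10.88


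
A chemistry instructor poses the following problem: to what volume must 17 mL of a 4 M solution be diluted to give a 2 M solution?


C1V1 = C2V2
4 × 17 = 2 × V2
V2 = 68/2 = 34.0 mL

34.0 mL


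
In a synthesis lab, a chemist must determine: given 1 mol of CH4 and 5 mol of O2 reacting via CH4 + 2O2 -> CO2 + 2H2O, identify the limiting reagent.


Mole ratio available / coefficient:
  CH4: 1/1 = 1.000
  O2: 5/2 = 2.500
Smaller ratio is limiting.

CH4


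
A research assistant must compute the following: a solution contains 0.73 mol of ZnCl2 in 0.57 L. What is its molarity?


M = n/V = 0.73/0.57 = 1.281 mol/L

1.281 M


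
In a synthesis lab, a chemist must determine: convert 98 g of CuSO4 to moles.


M(CuSO4) = 159.62 g/mol
n = mass/M = 98/159.62 = 0.614 mol

0.614 mol


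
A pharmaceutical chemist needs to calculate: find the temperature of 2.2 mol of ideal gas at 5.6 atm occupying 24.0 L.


PV = nRT  (R = 0.08206 L·atm/(mol·K))
T = PV/(nR) = 5.6×24.0/(2.2×0.08206)
= 134.40/0.180532
= 744.47 K

744.47 K


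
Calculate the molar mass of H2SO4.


M(H2SO4) = 2×1.008 + 1×32.07 + 4×16.0
= 2.02 + 32.07 + 64.0
= 98.09 g/mol

98.09 g/mol


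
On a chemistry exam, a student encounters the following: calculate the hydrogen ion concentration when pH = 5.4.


[H+] = 10^(-pH) = 10^(-5.4)
= 3.98×10^-6 M

3.98×10^-6 M


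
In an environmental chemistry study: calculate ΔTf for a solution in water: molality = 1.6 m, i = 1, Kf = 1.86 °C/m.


ΔTf = Kf × m × i
= 1.86 × 1.6 × 1
= 2.976 °C

2.976 °C


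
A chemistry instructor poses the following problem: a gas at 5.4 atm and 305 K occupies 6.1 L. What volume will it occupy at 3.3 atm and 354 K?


P1V1/T1 = P2V2/T2
V2 = P1V1T2/(T1P2)
= 5.4×6.1×354/(305×3.3)
= 11.585 L

11.585 L


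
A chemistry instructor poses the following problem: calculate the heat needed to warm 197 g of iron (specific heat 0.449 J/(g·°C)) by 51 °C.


q = mcΔT = 197 × 0.449 × 51
= 4511.10 J

4511.10 J


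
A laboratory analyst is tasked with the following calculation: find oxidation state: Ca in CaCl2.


Group 2 metal: +2
Oxidation number: +2

+2


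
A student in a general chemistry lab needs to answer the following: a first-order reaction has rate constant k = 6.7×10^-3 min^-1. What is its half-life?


t½ = ln2/k = 0.693147/(6.7×10^-3 min^-1)
= 103.5 min

103.5 min


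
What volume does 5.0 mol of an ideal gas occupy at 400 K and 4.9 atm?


PV = nRT  (R = 0.08206 L·atm/(mol·K))
V = nRT/P = 5.0×0.08206×400/4.9
= 33.494 L

33.494 L


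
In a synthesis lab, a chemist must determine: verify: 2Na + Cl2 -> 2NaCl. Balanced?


Equation: 2Na + Cl2 -> 2NaCl
Check atoms: Cl: 2=2, Na: 2=2
Balanced

Yes, balanced


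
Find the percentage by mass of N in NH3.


M(NH3) = 1×14.01 + 3×1.008 = 17.034 g/mol
Mass of N = 1 × 14.01 = 14.01 g/mol
% N = 14.01/17.034 × 100 = 82.25%

82.25%


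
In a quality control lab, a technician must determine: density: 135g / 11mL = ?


ρ = mass/volume
= 135/11
= 12.273 g/mL

12.273 g/mL


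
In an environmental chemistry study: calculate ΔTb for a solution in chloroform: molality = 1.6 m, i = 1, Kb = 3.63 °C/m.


ΔTb = Kb × m × i
= 3.63 × 1.6 × 1
= 5.808 °C

5.808 °C


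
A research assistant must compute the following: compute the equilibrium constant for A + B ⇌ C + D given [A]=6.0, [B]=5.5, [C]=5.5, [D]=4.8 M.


Kc = [C][D]/([A][B])
= (5.5^1 × 4.8^1)/(6.0^1 × 5.5^1)
= 26.4/33
= 0.8000

0.8000


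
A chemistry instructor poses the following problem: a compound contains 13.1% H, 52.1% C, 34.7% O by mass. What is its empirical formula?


Assume 100 g sample. Moles of each element:
  H: 13.1/1.008 = 12.996 mol
  C: 52.1/12.01 = 4.338 mol
  O: 34.7/16.0 = 2.169 mol
Divide by smallest (2.169):
  H: 12.996/2.169 = 5.99
  C: 4.338/2.169 = 2.0
  O: 2.169/2.169 = 1.0
Empirical formula: C2H6O

C2H6O


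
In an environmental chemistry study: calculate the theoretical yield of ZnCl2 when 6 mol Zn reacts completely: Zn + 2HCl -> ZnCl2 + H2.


Mole ratio ZnCl2:Zn = 1:1
n(ZnCl2) = 6 × 1/1 = 6.000 mol
mass = 6.000 × 136.28 = 817.68 g

817.68 g


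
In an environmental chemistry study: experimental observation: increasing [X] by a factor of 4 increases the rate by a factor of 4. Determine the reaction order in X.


rate ∝ [X]^n
4^n = 4 → n = 1
Order in X: 1

1


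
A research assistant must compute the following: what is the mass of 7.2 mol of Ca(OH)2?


M(Ca(OH)2) = 74.1 g/mol
mass = n × M = 7.2 × 74.1 = 533.52 g

533.52 g


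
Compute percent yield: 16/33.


% yield = actual/theoretical × 100
= 16/33 × 100
= 48.48%

48.48%


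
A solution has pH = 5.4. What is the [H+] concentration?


[H+] = 10^(-pH) = 10^(-5.4)
= 3.98×10^-6 M

3.98×10^-6 M


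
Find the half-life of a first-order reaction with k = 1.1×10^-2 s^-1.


t½ = ln2/k = 0.693147/(1.1×10^-2 s^-1)
= 63.01 s

63.01 s


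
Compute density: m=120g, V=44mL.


ρ = mass/volume
= 120/44
= 2.727 g/mL

2.727 g/mL


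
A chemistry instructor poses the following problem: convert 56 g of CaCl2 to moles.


M(CaCl2) = 110.98 g/mol
n = mass/M = 56/110.98 = 0.5046 mol

0.5046 mol


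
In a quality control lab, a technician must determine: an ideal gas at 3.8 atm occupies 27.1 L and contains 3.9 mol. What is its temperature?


PV = nRT  (R = 0.08206 L·atm/(mol·K))
T = PV/(nR) = 3.8×27.1/(3.9×0.08206)
= 102.98/0.320034
= 321.78 K

321.78 K


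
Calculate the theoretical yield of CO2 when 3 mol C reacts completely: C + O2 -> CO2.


Mole ratio CO2:C = 1:1
n(CO2) = 3 × 1/1 = 3.000 mol
mass = 3.000 × 44.01 = 132.03 g

132.03 g


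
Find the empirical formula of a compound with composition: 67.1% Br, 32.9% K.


Assume 100 g sample. Moles of each element:
  Br: 67.1/79.9 = 0.84 mol
  K: 32.9/39.1 = 0.841 mol
Divide by smallest (0.84):
  Br: 0.84/0.84 = 1.0
  K: 0.841/0.84 = 1.0
Empirical formula: KBr

KBr


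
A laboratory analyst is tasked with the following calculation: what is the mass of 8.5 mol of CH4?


M(CH4) = 16.04 g/mol
mass = n × M = 8.5 × 16.04 = 136.34 g

136.34 g


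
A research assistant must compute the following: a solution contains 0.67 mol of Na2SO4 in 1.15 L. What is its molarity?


M = n/V = 0.67/1.15 = 0.583 mol/L

0.583 M


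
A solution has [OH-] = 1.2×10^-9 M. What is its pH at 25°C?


pOH = -log10([OH-]) = -log10(1.2×10^-9)
= 9 - log10(1.2) = 8.92
pH = 14 - pOH = 14 - 8.92 = 5.08

5.08


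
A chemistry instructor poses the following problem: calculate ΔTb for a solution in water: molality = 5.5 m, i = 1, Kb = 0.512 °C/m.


ΔTb = Kb × m × i
= 0.512 × 5.5 × 1
= 2.816 °C

2.816 °C


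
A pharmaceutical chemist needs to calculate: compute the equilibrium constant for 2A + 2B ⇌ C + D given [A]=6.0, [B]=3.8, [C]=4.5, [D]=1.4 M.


Kc = [C][D]/([A]^2[B]^2)
= (4.5^1 × 1.4^1)/(6.0^2 × 3.8^2)
= 6.3/519.84
= 0.01212

0.01212


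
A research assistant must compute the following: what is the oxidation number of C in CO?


x + (-2) = 0, so x = +2
Oxidation number: +2

+2


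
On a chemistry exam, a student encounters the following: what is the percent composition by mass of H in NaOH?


M(NaOH) = 1×22.99 + 1×16.0 + 1×1.008 = 39.998 g/mol
Mass of H = 1 × 1.008 = 1.008 g/mol
% H = 1.008/39.998 × 100 = 2.52%

2.52%


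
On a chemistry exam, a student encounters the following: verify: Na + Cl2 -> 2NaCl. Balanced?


Equation: Na + Cl2 -> 2NaCl
Check atoms: Cl: 2=2, Na: 1≠2
Not balanced

No, not balanced


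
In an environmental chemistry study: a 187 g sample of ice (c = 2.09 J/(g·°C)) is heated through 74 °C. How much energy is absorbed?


q = mcΔT = 187 × 2.09 × 74
= 28921.42 J

28921.42 J


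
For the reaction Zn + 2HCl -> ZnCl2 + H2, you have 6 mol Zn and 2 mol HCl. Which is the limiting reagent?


Mole ratio available / coefficient:
  Zn: 6/1 = 6.000
  HCl: 2/2 = 1.000
Smaller ratio is limiting.

HCl


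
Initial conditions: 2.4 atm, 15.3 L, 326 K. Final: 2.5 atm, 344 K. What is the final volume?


P1V1/T1 = P2V2/T2
V2 = P1V1T2/(T1P2)
= 2.4×15.3×344/(326×2.5)
= 15.499 L

15.499 L


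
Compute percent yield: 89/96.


% yield = actual/theoretical × 100
= 89/96 × 100
= 92.71%

92.71%


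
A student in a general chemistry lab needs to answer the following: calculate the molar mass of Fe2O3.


M(Fe2O3) = 2×55.85 + 3×16.0
= 111.7 + 48.0
= 159.7 g/mol

159.7 g/mol


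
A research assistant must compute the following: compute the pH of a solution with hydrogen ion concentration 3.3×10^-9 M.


pH = -log10([H+]) = -log10(3.3×10^-9)
= 9 - log10(3.3)
= 9 - 0.52
= 8.48

8.48


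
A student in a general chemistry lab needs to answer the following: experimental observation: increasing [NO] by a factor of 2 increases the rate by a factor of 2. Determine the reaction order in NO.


rate ∝ [NO]^n
2^n = 2 → n = 1
Order in NO: 1

1


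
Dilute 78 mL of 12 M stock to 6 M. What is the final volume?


C1V1 = C2V2
12 × 78 = 6 × V2
V2 = 936/6 = 156.0 mL

156.0 mL


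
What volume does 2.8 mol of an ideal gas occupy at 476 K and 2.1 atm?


PV = nRT  (R = 0.08206 L·atm/(mol·K))
V = nRT/P = 2.8×0.08206×476/2.1
= 52.081 L

52.081 L


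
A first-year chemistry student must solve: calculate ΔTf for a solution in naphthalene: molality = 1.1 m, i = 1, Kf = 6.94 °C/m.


ΔTf = Kf × m × i
= 6.94 × 1.1 × 1
= 7.634 °C

7.634 °C


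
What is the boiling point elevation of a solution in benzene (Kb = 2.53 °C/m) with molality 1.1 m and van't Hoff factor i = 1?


ΔTb = Kb × m × i
= 2.53 × 1.1 × 1
= 2.783 °C

2.783 °C


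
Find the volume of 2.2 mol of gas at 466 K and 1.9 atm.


PV = nRT  (R = 0.08206 L·atm/(mol·K))
V = nRT/P = 2.2×0.08206×466/1.9
= 44.278 L

44.278 L


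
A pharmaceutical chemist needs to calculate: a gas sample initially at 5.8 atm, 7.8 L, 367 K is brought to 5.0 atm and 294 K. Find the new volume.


P1V1/T1 = P2V2/T2
V2 = P1V1T2/(T1P2)
= 5.8×7.8×294/(367×5.0)
= 7.248 L

7.248 L


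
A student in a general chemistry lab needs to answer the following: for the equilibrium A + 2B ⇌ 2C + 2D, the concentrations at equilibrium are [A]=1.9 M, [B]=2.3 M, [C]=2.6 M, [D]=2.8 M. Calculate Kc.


Kc = [C]^2[D]^2/([A][B]^2)
= (2.6^2 × 2.8^2)/(1.9^1 × 2.3^2)
= 52.9984/10.051
= 5.273

5.273


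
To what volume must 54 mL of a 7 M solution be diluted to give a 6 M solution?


C1V1 = C2V2
7 × 54 = 6 × V2
V2 = 378/6 = 63.0 mL

63.0 mL


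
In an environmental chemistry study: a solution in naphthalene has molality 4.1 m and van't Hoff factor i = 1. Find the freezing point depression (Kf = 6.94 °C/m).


ΔTf = Kf × m × i
= 6.94 × 4.1 × 1
= 28.454 °C

28.454 °C


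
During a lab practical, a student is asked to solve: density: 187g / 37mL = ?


ρ = mass/volume
= 187/37
= 5.054 g/mL

5.054 g/mL


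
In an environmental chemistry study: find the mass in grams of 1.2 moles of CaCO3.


M(CaCO3) = 100.09 g/mol
mass = n × M = 1.2 × 100.09 = 120.11 g

120.11 g


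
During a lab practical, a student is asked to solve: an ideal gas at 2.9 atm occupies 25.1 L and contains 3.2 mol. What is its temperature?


PV = nRT  (R = 0.08206 L·atm/(mol·K))
T = PV/(nR) = 2.9×25.1/(3.2×0.08206)
= 72.79/0.262592
= 277.20 K

277.20 K


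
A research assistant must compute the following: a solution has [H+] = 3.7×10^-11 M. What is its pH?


pH = -log10([H+]) = -log10(3.7×10^-11)
= 11 - log10(3.7)
= 11 - 0.57
= 10.43

10.43


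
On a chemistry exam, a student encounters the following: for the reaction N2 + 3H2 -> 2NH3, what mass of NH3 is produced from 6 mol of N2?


Mole ratio NH3:N2 = 2:1
n(NH3) = 6 × 2/1 = 12.000 mol
mass = 12.000 × 17.03 = 204.36 g

204.36 g


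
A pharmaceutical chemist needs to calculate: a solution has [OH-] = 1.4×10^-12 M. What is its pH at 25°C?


pOH = -log10([OH-]) = -log10(1.4×10^-12)
= 12 - log10(1.4) = 11.85
pH = 14 - pOH = 14 - 11.85 = 2.15

2.15


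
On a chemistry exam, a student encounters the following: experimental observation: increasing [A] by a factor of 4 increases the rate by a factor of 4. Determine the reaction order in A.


rate ∝ [A]^n
4^n = 4 → n = 1
Order in A: 1

1


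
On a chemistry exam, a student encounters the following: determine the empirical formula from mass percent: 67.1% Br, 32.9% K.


Assume 100 g sample. Moles of each element:
  Br: 67.1/79.9 = 0.84 mol
  K: 32.9/39.1 = 0.841 mol
Divide by smallest (0.84):
  Br: 0.84/0.84 = 1.0
  K: 0.841/0.84 = 1.0
Empirical formula: KBr

KBr


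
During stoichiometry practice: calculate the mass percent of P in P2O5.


M(P2O5) = 2×30.97 + 5×16.0 = 141.94 g/mol
Mass of P = 2 × 30.97 = 61.94 g/mol
% P = 61.94/141.94 × 100 = 43.64%

43.64%


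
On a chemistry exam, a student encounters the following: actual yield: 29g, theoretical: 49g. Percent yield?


% yield = actual/theoretical × 100
= 29/49 × 100
= 59.18%

59.18%


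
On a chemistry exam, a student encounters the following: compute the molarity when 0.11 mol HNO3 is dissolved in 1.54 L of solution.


M = n/V = 0.11/1.54 = 0.071 mol/L

0.071 M


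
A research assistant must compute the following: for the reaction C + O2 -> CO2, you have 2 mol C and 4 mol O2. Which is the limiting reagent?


Mole ratio available / coefficient:
  C: 2/1 = 2.000
  O2: 4/1 = 4.000
Smaller ratio is limiting.

C


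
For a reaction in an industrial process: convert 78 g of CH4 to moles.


M(CH4) = 16.04 g/mol
n = mass/M = 78/16.04 = 4.8628 mol

4.8628 mol


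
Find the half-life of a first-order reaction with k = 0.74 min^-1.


t½ = ln2/k = 0.693147/(0.74 min^-1)
= 0.9367 min

0.9367 min


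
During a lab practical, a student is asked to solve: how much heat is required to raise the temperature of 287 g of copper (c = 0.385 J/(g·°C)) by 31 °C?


q = mcΔT = 287 × 0.385 × 31
= 3425.35 J

3425.35 J


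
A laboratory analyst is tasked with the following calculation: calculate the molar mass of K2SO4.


M(K2SO4) = 2×39.1 + 1×32.07 + 4×16.0
= 78.2 + 32.07 + 64.0
= 174.27 g/mol

174.27 g/mol


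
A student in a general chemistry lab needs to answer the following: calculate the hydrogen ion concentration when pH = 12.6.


[H+] = 10^(-pH) = 10^(-12.6)
= 2.51×10^-13 M

2.51×10^-13 M


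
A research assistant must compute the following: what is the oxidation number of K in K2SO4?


Group 1 metal: +1
Oxidation number: +1

+1


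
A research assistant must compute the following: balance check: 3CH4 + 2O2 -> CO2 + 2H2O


Equation: 3CH4 + 2O2 -> CO2 + 2H2O
Check atoms: C: 3≠1, H: 12≠4, O: 4=4
Not balanced

No, not balanced


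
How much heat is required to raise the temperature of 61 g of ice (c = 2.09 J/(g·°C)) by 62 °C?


q = mcΔT = 61 × 2.09 × 62
= 7904.38 J

7904.38 J


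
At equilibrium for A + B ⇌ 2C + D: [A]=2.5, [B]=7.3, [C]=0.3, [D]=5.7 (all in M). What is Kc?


Kc = [C]^2[D]/([A][B])
= (0.3^2 × 5.7^1)/(2.5^1 × 7.3^1)
= 0.513/18.25
= 0.02811

0.02811


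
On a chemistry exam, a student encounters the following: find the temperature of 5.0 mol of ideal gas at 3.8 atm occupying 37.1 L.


PV = nRT  (R = 0.08206 L·atm/(mol·K))
T = PV/(nR) = 3.8×37.1/(5.0×0.08206)
= 140.98/0.410300
= 343.60 K

343.60 K


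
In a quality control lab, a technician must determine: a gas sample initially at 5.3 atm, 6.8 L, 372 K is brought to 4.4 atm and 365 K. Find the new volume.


P1V1/T1 = P2V2/T2
V2 = P1V1T2/(T1P2)
= 5.3×6.8×365/(372×4.4)
= 8.037 L

8.037 L


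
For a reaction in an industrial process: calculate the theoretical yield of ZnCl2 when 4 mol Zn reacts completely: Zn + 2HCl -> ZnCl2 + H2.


Mole ratio ZnCl2:Zn = 1:1
n(ZnCl2) = 4 × 1/1 = 4.000 mol
mass = 4.000 × 136.28 = 545.12 g

545.12 g


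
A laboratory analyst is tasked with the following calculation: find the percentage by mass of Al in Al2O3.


M(Al2O3) = 2×26.98 + 3×16.0 = 101.96 g/mol
Mass of Al = 2 × 26.98 = 53.96 g/mol
% Al = 53.96/101.96 × 100 = 52.92%

52.92%


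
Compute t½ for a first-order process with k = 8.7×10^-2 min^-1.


t½ = ln2/k = 0.693147/(8.7×10^-2 min^-1)
= 7.967 min

7.967 min


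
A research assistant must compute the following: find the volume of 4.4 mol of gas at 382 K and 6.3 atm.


PV = nRT  (R = 0.08206 L·atm/(mol·K))
V = nRT/P = 4.4×0.08206×382/6.3
= 21.893 L

21.893 L


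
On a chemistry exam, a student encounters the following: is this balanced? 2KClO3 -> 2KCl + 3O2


Equation: 2KClO3 -> 2KCl + 3O2
Check atoms: Cl: 2=2, K: 2=2, O: 6=6
Balanced

Yes, balanced


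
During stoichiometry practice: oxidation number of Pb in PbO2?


x + 2(-2) = 0, so x = +4
Oxidation number: +4

+4


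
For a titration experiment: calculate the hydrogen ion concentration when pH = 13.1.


[H+] = 10^(-pH) = 10^(-13.1)
= 7.94×10^-14 M

7.94×10^-14 M


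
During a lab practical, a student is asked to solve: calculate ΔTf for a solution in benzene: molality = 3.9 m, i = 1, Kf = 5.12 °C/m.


ΔTf = Kf × m × i
= 5.12 × 3.9 × 1
= 19.968 °C

19.968 °C


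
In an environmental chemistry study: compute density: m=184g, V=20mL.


ρ = mass/volume
= 184/20
= 9.2 g/mL

9.2 g/mL


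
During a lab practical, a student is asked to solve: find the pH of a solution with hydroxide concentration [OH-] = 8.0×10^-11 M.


pOH = -log10([OH-]) = -log10(8.0×10^-11)
= 11 - log10(8.0) = 10.1
pH = 14 - pOH = 14 - 10.1 = 3.9

3.9


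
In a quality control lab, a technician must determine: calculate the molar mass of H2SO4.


M(H2SO4) = 2×1.008 + 1×32.07 + 4×16.0
= 2.02 + 32.07 + 64.0
= 98.09 g/mol

98.09 g/mol


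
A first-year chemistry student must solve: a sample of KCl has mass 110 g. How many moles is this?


M(KCl) = 74.55 g/mol
n = mass/M = 110/74.55 = 1.4755 mol

1.4755 mol


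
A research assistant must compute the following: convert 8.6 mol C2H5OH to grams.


M(C2H5OH) = 46.07 g/mol
mass = n × M = 8.6 × 46.07 = 396.20 g

396.20 g


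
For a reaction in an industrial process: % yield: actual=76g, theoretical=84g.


% yield = actual/theoretical × 100
= 76/84 × 100
= 90.48%

90.48%


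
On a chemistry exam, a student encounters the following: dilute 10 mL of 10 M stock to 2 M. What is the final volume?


C1V1 = C2V2
10 × 10 = 2 × V2
V2 = 100/2 = 50.0 mL

50.0 mL


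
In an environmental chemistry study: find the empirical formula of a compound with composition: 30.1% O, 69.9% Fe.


Assume 100 g sample. Moles of each element:
  O: 30.1/16.0 = 1.881 mol
  Fe: 69.9/55.85 = 1.252 mol
Divide by smallest (1.252):
  O: 1.881/1.252 = 1.5
  Fe: 1.252/1.252 = 1.0
Multiply all ratios by 2 to obtain whole numbers.
Empirical formula: Fe2O3

Fe2O3


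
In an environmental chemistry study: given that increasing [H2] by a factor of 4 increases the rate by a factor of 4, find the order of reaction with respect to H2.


rate ∝ [H2]^n
4^n = 4 → n = 1
Order in H2: 1

1


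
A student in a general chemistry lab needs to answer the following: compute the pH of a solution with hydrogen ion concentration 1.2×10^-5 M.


pH = -log10([H+]) = -log10(1.2×10^-5)
= 5 - log10(1.2)
= 5 - 0.08
= 4.92

4.92


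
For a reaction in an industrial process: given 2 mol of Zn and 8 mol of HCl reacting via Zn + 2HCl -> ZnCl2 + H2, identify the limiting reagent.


Mole ratio available / coefficient:
  Zn: 2/1 = 2.000
  HCl: 8/2 = 4.000
Smaller ratio is limiting.

Zn


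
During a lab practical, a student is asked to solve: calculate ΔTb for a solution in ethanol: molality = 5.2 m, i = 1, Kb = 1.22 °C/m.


ΔTb = Kb × m × i
= 1.22 × 5.2 × 1
= 6.344 °C

6.344 °C


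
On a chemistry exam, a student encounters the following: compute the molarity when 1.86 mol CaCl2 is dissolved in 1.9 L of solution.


M = n/V = 1.86/1.9 = 0.979 mol/L

0.979 M


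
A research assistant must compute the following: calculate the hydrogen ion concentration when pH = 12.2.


[H+] = 10^(-pH) = 10^(-12.2)
= 6.31×10^-13 M

6.31×10^-13 M


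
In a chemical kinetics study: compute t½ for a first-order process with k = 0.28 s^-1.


t½ = ln2/k = 0.693147/(0.28 s^-1)
= 2.476 s

2.476 s


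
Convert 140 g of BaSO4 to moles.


M(BaSO4) = 233.4 g/mol
n = mass/M = 140/233.4 = 0.5998 mol

0.5998 mol


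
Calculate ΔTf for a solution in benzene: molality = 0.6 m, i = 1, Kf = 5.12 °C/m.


ΔTf = Kf × m × i
= 5.12 × 0.6 × 1
= 3.072 °C

3.072 °C


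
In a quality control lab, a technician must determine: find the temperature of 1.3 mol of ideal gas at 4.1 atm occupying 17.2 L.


PV = nRT  (R = 0.08206 L·atm/(mol·K))
T = PV/(nR) = 4.1×17.2/(1.3×0.08206)
= 70.52/0.106678
= 661.05 K

661.05 K


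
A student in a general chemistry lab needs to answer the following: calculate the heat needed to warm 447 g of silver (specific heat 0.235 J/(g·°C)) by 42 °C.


q = mcΔT = 447 × 0.235 × 42
= 4411.89 J

4411.89 J


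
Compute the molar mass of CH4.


M(CH4) = 1×12.01 + 4×1.008
= 12.01 + 4.03
= 16.04 g/mol

16.04 g/mol


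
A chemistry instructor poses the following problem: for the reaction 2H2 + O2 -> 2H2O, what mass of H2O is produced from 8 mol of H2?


Mole ratio H2O:H2 = 2:2
n(H2O) = 8 × 2/2 = 8.000 mol
mass = 8.000 × 18.02 = 144.16 g

144.16 g


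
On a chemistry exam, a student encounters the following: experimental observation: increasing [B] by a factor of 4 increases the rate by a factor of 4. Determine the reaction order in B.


rate ∝ [B]^n
4^n = 4 → n = 1
Order in B: 1

1


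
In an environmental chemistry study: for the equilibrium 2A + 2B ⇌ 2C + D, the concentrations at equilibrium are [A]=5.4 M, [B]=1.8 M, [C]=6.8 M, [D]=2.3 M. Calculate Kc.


Kc = [C]^2[D]/([A]^2[B]^2)
= (6.8^2 × 2.3^1)/(5.4^2 × 1.8^2)
= 106.352/94.4784
= 1.126

1.126


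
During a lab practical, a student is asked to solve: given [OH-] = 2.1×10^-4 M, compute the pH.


pOH = -log10([OH-]) = -log10(2.1×10^-4)
= 4 - log10(2.1) = 3.68
pH = 14 - pOH = 14 - 3.68 = 10.32

10.32


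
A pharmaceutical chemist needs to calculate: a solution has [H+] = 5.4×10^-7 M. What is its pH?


pH = -log10([H+]) = -log10(5.4×10^-7)
= 7 - log10(5.4)
= 7 - 0.73
= 6.27

6.27


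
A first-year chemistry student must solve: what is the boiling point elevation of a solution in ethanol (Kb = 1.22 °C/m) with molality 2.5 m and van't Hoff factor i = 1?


ΔTb = Kb × m × i
= 1.22 × 2.5 × 1
= 3.05 °C

3.05 °C


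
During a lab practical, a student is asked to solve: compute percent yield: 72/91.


% yield = actual/theoretical × 100
= 72/91 × 100
= 79.12%

79.12%


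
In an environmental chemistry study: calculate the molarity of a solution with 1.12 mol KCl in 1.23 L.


M = n/V = 1.12/1.23 = 0.911 mol/L

0.911 M


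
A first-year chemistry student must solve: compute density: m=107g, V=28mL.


ρ = mass/volume
= 107/28
= 3.821 g/mL

3.821 g/mL


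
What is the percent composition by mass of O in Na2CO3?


M(Na2CO3) = 2×22.99 + 1×12.01 + 3×16.0 = 105.99 g/mol
Mass of O = 3 × 16.0 = 48.00 g/mol
% O = 48.00/105.99 × 100 = 45.29%

45.29%


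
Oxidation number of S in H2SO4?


2(+1) + x + 4(-2) = 0, so x = +6
Oxidation number: +6

+6


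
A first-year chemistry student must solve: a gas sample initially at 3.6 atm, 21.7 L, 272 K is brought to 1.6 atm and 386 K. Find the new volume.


P1V1/T1 = P2V2/T2
V2 = P1V1T2/(T1P2)
= 3.6×21.7×386/(272×1.6)
= 69.288 L

69.288 L


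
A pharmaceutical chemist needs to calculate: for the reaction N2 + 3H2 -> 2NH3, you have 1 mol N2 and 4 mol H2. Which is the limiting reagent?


Mole ratio available / coefficient:
  N2: 1/1 = 1.000
  H2: 4/3 = 1.333
Smaller ratio is limiting.

N2


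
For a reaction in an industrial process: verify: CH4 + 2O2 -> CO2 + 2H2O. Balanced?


Equation: CH4 + 2O2 -> CO2 + 2H2O
Check atoms: C: 1=1, H: 4=4, O: 4=4
Balanced

Yes, balanced


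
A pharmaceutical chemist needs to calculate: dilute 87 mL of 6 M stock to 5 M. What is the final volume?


C1V1 = C2V2
6 × 87 = 5 × V2
V2 = 522/5 = 104.4 mL

104.4 mL


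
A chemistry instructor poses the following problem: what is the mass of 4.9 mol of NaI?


M(NaI) = 149.89 g/mol
mass = n × M = 4.9 × 149.89 = 734.46 g

734.46 g


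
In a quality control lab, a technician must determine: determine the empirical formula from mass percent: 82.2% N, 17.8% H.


Assume 100 g sample. Moles of each element:
  N: 82.2/14.01 = 5.867 mol
  H: 17.8/1.008 = 17.659 mol
Divide by smallest (5.867):
  N: 5.867/5.867 = 1.0
  H: 17.659/5.867 = 3.01
Empirical formula: NH3

NH3


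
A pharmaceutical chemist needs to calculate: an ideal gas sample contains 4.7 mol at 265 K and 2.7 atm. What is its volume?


PV = nRT  (R = 0.08206 L·atm/(mol·K))
V = nRT/P = 4.7×0.08206×265/2.7
= 37.854 L

37.854 L


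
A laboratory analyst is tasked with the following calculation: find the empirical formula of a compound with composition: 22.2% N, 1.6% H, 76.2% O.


Assume 100 g sample. Moles of each element:
  N: 22.2/14.01 = 1.585 mol
  H: 1.6/1.008 = 1.587 mol
  O: 76.2/16.0 = 4.763 mol
Divide by smallest (1.585):
  N: 1.585/1.585 = 1.0
  H: 1.587/1.585 = 1.0
  O: 4.763/1.585 = 3.01
Empirical formula: HNO3

HNO3


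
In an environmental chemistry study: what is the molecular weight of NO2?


M(NO2) = 1×14.01 + 2×16.0
= 14.01 + 32.0
= 46.01 g/mol

46.01 g/mol


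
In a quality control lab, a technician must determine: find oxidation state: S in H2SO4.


2(+1) + x + 4(-2) = 0, so x = +6
Oxidation number: +6

+6


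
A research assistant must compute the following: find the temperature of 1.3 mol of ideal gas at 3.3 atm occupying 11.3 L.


PV = nRT  (R = 0.08206 L·atm/(mol·K))
T = PV/(nR) = 3.3×11.3/(1.3×0.08206)
= 37.29/0.106678
= 349.56 K

349.56 K


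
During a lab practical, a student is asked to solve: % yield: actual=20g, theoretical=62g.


% yield = actual/theoretical × 100
= 20/62 × 100
= 32.26%

32.26%


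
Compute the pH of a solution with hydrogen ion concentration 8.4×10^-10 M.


pH = -log10([H+]) = -log10(8.4×10^-10)
= 10 - log10(8.4)
= 10 - 0.92
= 9.08

9.08


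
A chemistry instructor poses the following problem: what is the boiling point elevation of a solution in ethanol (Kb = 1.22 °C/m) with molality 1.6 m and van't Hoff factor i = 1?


ΔTb = Kb × m × i
= 1.22 × 1.6 × 1
= 1.952 °C

1.952 °C


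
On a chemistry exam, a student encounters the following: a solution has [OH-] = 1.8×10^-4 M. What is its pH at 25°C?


pOH = -log10([OH-]) = -log10(1.8×10^-4)
= 4 - log10(1.8) = 3.74
pH = 14 - pOH = 14 - 3.74 = 10.26

10.26


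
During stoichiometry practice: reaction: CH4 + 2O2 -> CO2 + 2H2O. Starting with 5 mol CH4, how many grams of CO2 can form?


Mole ratio CO2:CH4 = 1:1
n(CO2) = 5 × 1/1 = 5.000 mol
mass = 5.000 × 44.01 = 220.05 g

220.05 g


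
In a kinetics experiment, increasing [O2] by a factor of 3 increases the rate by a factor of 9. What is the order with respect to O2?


rate ∝ [O2]^n
3^n = 9 → n = 2
Order in O2: 2

2


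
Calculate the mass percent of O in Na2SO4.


M(Na2SO4) = 2×22.99 + 1×32.07 + 4×16.0 = 142.05 g/mol
Mass of O = 4 × 16.0 = 64.00 g/mol
% O = 64.00/142.05 × 100 = 45.05%

45.05%


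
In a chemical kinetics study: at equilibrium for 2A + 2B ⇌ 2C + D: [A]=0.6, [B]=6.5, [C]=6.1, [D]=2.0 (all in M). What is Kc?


Kc = [C]^2[D]/([A]^2[B]^2)
= (6.1^2 × 2.0^1)/(0.6^2 × 6.5^2)
= 74.42/15.21
= 4.893

4.893


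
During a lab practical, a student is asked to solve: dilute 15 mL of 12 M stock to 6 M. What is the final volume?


C1V1 = C2V2
12 × 15 = 6 × V2
V2 = 180/6 = 30.0 mL

30.0 mL


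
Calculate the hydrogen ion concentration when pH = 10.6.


[H+] = 10^(-pH) = 10^(-10.6)
= 2.51×10^-11 M

2.51×10^-11 M


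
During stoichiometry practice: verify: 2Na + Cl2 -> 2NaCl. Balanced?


Equation: 2Na + Cl2 -> 2NaCl
Check atoms: Cl: 2=2, Na: 2=2
Balanced

Yes, balanced


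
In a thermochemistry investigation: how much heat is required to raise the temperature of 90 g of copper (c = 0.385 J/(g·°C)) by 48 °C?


q = mcΔT = 90 × 0.385 × 48
= 1663.20 J

1663.20 J


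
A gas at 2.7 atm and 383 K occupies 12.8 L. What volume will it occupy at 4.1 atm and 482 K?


P1V1/T1 = P2V2/T2
V2 = P1V1T2/(T1P2)
= 2.7×12.8×482/(383×4.1)
= 10.608 L

10.608 L


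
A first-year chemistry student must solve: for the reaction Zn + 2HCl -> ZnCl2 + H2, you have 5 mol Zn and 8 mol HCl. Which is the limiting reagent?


Mole ratio available / coefficient:
  Zn: 5/1 = 5.000
  HCl: 8/2 = 4.000
Smaller ratio is limiting.

HCl


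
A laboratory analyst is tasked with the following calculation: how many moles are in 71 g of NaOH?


M(NaOH) = 40.0 g/mol
n = mass/M = 71/40.0 = 1.775 mol

1.775 mol


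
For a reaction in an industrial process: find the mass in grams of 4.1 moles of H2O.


M(H2O) = 18.02 g/mol
mass = n × M = 4.1 × 18.02 = 73.88 g

73.88 g


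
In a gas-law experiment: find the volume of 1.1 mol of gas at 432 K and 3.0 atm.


PV = nRT  (R = 0.08206 L·atm/(mol·K))
V = nRT/P = 1.1×0.08206×432/3.0
= 12.998 L

12.998 L


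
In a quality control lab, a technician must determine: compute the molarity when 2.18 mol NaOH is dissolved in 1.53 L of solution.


M = n/V = 2.18/1.53 = 1.425 mol/L

1.425 M


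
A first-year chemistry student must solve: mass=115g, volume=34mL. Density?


ρ = mass/volume
= 115/34
= 3.382 g/mL

3.382 g/mL


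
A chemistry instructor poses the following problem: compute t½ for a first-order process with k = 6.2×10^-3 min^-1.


t½ = ln2/k = 0.693147/(6.2×10^-3 min^-1)
= 111.8 min

111.8 min


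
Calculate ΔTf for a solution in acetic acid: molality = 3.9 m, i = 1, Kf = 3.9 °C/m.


ΔTf = Kf × m × i
= 3.9 × 3.9 × 1
= 15.21 °C

15.21 °C


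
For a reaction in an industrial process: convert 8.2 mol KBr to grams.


M(KBr) = 119.0 g/mol
mass = n × M = 8.2 × 119.0 = 975.80 g

975.80 g


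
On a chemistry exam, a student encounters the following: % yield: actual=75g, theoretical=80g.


% yield = actual/theoretical × 100
= 75/80 × 100
= 93.75%

93.75%


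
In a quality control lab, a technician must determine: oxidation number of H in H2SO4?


H is +1 with nonmetals
Oxidation number: +1

+1


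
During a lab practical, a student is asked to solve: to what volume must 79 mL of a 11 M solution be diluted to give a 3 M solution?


C1V1 = C2V2
11 × 79 = 3 × V2
V2 = 869/3 = 289.67 mL

289.67 mL


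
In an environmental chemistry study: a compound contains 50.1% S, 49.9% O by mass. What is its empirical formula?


Assume 100 g sample. Moles of each element:
  S: 50.1/32.07 = 1.562 mol
  O: 49.9/16.0 = 3.119 mol
Divide by smallest (1.562):
  S: 1.562/1.562 = 1.0
  O: 3.119/1.562 = 2.0
Empirical formula: SO2

SO2


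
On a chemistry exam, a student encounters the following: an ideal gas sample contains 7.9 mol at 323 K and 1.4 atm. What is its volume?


PV = nRT  (R = 0.08206 L·atm/(mol·K))
V = nRT/P = 7.9×0.08206×323/1.4
= 149.566 L

149.566 L


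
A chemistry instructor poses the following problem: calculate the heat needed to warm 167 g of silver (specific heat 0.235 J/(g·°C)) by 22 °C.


q = mcΔT = 167 × 0.235 × 22
= 863.39 J

863.39 J


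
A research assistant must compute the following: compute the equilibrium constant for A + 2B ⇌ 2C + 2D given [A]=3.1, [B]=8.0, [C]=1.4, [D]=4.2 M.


Kc = [C]^2[D]^2/([A][B]^2)
= (1.4^2 × 4.2^2)/(3.1^1 × 8.0^2)
= 34.5744/198.4
= 0.1743

0.1743


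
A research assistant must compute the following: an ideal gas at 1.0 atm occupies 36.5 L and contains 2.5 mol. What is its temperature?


PV = nRT  (R = 0.08206 L·atm/(mol·K))
T = PV/(nR) = 1.0×36.5/(2.5×0.08206)
= 36.50/0.205150
= 177.92 K

177.92 K


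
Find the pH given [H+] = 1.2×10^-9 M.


pH = -log10([H+]) = -log10(1.2×10^-9)
= 9 - log10(1.2)
= 9 - 0.08
= 8.92

8.92


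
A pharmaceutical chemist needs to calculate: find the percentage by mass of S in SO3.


M(SO3) = 1×32.07 + 3×16.0 = 80.07 g/mol
Mass of S = 1 × 32.07 = 32.07 g/mol
% S = 32.07/80.07 × 100 = 40.05%

40.05%


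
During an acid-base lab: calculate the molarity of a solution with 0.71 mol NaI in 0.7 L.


M = n/V = 0.71/0.7 = 1.014 mol/L

1.014 M


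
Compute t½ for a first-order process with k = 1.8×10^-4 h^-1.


t½ = ln2/k = 0.693147/(1.8×10^-4 h^-1)
= 3851 h

3851 h


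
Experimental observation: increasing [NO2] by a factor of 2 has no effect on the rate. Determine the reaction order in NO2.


rate ∝ [NO2]^n
rate ∝ [NO2]^0
Order in NO2: 0

0


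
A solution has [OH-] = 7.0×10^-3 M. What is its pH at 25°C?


pOH = -log10([OH-]) = -log10(7.0×10^-3)
= 3 - log10(7.0) = 2.15
pH = 14 - pOH = 14 - 2.15 = 11.85

11.85


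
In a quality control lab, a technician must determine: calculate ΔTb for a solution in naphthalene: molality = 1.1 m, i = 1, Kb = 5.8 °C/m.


ΔTb = Kb × m × i
= 5.8 × 1.1 × 1
= 6.38 °C

6.38 °C


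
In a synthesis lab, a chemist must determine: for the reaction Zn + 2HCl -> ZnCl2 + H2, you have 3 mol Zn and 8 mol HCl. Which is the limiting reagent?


Mole ratio available / coefficient:
  Zn: 3/1 = 3.000
  HCl: 8/2 = 4.000
Smaller ratio is limiting.

Zn


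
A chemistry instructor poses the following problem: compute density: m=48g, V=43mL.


ρ = mass/volume
= 48/43
= 1.116 g/mL

1.116 g/mL


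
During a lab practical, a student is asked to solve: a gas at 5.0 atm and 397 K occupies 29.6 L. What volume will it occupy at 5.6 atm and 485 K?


P1V1/T1 = P2V2/T2
V2 = P1V1T2/(T1P2)
= 5.0×29.6×485/(397×5.6)
= 32.287 L

32.287 L


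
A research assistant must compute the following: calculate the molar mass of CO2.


M(CO2) = 1×12.01 + 2×16.0
= 12.01 + 32.0
= 44.01 g/mol

44.01 g/mol


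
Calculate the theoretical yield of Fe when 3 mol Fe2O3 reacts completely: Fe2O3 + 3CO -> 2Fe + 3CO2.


Mole ratio Fe:Fe2O3 = 2:1
n(Fe) = 3 × 2/1 = 6.000 mol
mass = 6.000 × 55.85 = 335.1 g

335.1 g


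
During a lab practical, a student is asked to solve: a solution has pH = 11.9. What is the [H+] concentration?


[H+] = 10^(-pH) = 10^(-11.9)
= 1.26×10^-12 M

1.26×10^-12 M


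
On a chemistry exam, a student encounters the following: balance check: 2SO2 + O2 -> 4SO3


Equation: 2SO2 + O2 -> 4SO3
Check atoms: O: 6≠12, S: 2≠4
Not balanced

No, not balanced


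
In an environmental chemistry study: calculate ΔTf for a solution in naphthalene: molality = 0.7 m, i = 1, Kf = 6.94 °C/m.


ΔTf = Kf × m × i
= 6.94 × 0.7 × 1
= 4.858 °C

4.858 °C


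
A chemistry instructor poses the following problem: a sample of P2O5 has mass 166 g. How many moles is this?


M(P2O5) = 141.94 g/mol
n = mass/M = 166/141.94 = 1.1695 mol

1.1695 mol
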